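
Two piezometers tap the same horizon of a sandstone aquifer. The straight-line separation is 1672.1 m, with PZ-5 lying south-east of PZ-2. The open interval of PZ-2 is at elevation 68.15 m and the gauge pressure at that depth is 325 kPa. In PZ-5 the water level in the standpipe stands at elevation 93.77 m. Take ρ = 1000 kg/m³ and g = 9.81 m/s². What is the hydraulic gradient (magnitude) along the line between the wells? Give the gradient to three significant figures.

Pressure head at PZ-2: ψ = P/(ρg) = 325×1000 / (1000 × 9.81) = 33.13 m.
Total head at PZ-2: h = z + ψ = 68.15 + 33.13 = 101.28 m.
Total head at PZ-5: h = 93.77 m (water level in the piezometer is the total head).
Head difference: h(PZ-2) − h(PZ-5) = 101.28 − 93.77 = 7.51 m.
Hydraulic gradient: i = |Δh| / L = 7.51 / 1672.1 = 0.00449.

i ≈ 0.00449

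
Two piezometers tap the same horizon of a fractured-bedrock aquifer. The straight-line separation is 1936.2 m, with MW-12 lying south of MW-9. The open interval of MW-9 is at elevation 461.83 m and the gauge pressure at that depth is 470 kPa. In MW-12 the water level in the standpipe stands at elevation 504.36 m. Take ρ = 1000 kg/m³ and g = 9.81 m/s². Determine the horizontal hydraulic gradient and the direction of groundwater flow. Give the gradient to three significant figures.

i ≈ 0.00278; groundwater flows toward the south

Pressure head at MW-9: ψ = P/(ρg) = 470×1000 / (1000 × 9.81) = 47.91 m.
Total head at MW-9: h = z + ψ = 461.83 + 47.91 = 509.74 m.
Total head at MW-12: h = 504.36 m (water level in the piezometer is the total head).
Head difference: h(MW-9) − h(MW-12) = 509.74 − 504.36 = 5.38 m.
Hydraulic gradient: i = |Δh| / L = 5.38 / 1936.2 = 0.00278.
Flow is from higher to lower head: from MW-9 toward MW-12, i.e. toward the south.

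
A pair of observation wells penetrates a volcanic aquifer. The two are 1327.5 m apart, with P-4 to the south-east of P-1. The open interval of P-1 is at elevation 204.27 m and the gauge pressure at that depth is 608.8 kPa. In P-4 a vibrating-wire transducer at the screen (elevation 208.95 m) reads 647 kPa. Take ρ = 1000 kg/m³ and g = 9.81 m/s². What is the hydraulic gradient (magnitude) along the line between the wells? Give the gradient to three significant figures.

i ≈ 0.00646

Pressure head at P-1: ψ = P/(ρg) = 608.8×1000 / (1000 × 9.81) = 62.06 m.
Total head at P-1: h = z + ψ = 204.27 + 62.06 = 266.33 m.
Pressure head at P-4: ψ = P/(ρg) = 647×1000 / (1000 × 9.81) = 65.95 m.
Total head at P-4: h = z + ψ = 208.95 + 65.95 = 274.90 m.
Head difference: h(P-1) − h(P-4) = 266.33 − 274.90 = -8.57 m.
Hydraulic gradient: i = |Δh| / L = 8.57 / 1327.5 = 0.00646.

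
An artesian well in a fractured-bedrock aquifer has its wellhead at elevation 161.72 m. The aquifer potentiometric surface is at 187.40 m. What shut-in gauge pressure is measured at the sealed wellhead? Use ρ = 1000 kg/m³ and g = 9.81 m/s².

P ≈ 252 kPa

Head above the cap: Δh = 187.40 − 161.72 = 25.68 m.
P = ρgΔh = 1000 × 9.81 × 25.68 = 251921 Pa ≈ 252 kPa.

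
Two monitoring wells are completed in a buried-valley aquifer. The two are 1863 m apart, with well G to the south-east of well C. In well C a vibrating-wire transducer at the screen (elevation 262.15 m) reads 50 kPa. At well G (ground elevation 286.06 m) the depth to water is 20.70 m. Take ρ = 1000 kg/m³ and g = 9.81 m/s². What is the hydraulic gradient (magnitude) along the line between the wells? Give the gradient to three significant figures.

Pressure head at well C: ψ = P/(ρg) = 50×1000 / (1000 × 9.81) = 5.10 m.
Total head at well C: h = z + ψ = 262.15 + 5.10 = 267.25 m.
Total head at well G: h = 286.06 − 20.70 = 265.36 m.
Head difference: h(well C) − h(well G) = 267.25 − 265.36 = 1.89 m.
Hydraulic gradient: i = |Δh| / L = 1.89 / 1863 = 0.00101.

i ≈ 0.00101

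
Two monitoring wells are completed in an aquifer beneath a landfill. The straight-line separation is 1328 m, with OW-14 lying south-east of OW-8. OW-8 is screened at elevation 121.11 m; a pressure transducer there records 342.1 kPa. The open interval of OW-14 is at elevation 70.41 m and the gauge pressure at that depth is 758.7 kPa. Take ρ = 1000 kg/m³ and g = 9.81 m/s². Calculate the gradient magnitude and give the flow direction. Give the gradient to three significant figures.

i ≈ 0.00620; groundwater flows toward the south-east

Pressure head at OW-8: ψ = P/(ρg) = 342.1×1000 / (1000 × 9.81) = 34.87 m.
Total head at OW-8: h = z + ψ = 121.11 + 34.87 = 155.98 m.
Pressure head at OW-14: ψ = P/(ρg) = 758.7×1000 / (1000 × 9.81) = 77.34 m.
Total head at OW-14: h = z + ψ = 70.41 + 77.34 = 147.75 m.
Head difference: h(OW-8) − h(OW-14) = 155.98 − 147.75 = 8.23 m.
Hydraulic gradient: i = |Δh| / L = 8.23 / 1328 = 0.00620.
Flow is from higher to lower head: from OW-8 toward OW-14, i.e. toward the south-east.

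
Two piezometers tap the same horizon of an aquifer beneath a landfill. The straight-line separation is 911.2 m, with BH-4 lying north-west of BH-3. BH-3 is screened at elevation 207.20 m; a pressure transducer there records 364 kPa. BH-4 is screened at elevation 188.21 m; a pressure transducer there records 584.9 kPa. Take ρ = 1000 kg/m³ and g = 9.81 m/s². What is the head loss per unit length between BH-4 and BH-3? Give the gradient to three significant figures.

i ≈ 0.00387 m/m

Pressure head at BH-3: ψ = P/(ρg) = 364×1000 / (1000 × 9.81) = 37.10 m.
Total head at BH-3: h = z + ψ = 207.20 + 37.10 = 244.30 m.
Pressure head at BH-4: ψ = P/(ρg) = 584.9×1000 / (1000 × 9.81) = 59.62 m.
Total head at BH-4: h = z + ψ = 188.21 + 59.62 = 247.83 m.
Head difference: h(BH-3) − h(BH-4) = 244.30 − 247.83 = -3.53 m.
Hydraulic gradient: i = |Δh| / L = 3.53 / 911.2 = 0.00387.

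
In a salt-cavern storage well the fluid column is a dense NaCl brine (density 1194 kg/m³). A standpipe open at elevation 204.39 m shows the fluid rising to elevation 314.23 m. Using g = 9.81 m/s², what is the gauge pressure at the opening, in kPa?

Pressure head ψ = h − z = 314.23 − 204.39 = 109.84 m.
P = ρgψ = 1194 × 9.81 × 109.84 = 1286571 Pa ≈ 1290 kPa.

P ≈ 1290 kPa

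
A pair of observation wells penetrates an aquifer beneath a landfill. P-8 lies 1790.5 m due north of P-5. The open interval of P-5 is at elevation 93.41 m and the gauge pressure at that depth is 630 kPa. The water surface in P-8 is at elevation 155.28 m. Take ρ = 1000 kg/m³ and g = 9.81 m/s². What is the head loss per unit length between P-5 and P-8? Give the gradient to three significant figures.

Pressure head at P-5: ψ = P/(ρg) = 630×1000 / (1000 × 9.81) = 64.22 m.
Total head at P-5: h = z + ψ = 93.41 + 64.22 = 157.63 m.
Total head at P-8: h = 155.28 m (water level in the piezometer is the total head).
Head difference: h(P-5) − h(P-8) = 157.63 − 155.28 = 2.35 m.
Hydraulic gradient: i = |Δh| / L = 2.35 / 1790.5 = 0.00131.

i ≈ 0.00131 m/m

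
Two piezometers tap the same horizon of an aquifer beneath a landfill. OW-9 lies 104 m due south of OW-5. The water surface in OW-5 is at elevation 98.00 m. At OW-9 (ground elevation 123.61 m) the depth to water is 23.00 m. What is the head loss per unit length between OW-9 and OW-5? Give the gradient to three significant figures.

i ≈ 0.0251 m/m

Total head at OW-5: h = 98.00 m (water level in the piezometer is the total head).
Total head at OW-9: h = 123.61 − 23.00 = 100.61 m.
Head difference: h(OW-5) − h(OW-9) = 98.00 − 100.61 = -2.61 m.
Hydraulic gradient: i = |Δh| / L = 2.61 / 104 = 0.0251.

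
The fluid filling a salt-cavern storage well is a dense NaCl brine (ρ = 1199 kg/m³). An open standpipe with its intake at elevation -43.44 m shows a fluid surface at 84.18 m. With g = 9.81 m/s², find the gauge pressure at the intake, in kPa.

Pressure head ψ = h − z = 84.18 − (-43.44) = 127.62 m.
P = ρgψ = 1199 × 9.81 × 127.62 = 1501091 Pa ≈ 1500 kPa.

P ≈ 1500 kPa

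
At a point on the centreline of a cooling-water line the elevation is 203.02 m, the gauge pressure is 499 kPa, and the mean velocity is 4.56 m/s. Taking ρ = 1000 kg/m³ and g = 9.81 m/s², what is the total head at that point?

h ≈ 254.95 m

Pressure head ψ = P/(ρg) = 499×1000 / (1000 × 9.81) = 50.87 m.
Velocity head = v²/(2g) = 4.56² / (2 × 9.81) = 1.060 m.
h = z + ψ + v²/(2g) = 203.02 + 50.87 + 1.060 = 254.95 m.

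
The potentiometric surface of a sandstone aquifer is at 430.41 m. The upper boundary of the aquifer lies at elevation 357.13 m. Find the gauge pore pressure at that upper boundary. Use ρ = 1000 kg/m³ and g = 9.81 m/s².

Pressure head at the aquifer top: ψ = h − z = 430.41 − 357.13 = 73.28 m.
P = ρgψ = 1000 × 9.81 × 73.28 = 718877 Pa ≈ 719 kPa.

P ≈ 719 kPa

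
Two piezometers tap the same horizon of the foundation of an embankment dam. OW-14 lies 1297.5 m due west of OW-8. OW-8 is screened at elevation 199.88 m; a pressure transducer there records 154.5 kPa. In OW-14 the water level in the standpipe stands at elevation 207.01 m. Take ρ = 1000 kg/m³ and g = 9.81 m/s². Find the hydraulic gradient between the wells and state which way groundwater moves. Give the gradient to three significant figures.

i ≈ 0.00664; groundwater flows toward the west

Pressure head at OW-8: ψ = P/(ρg) = 154.5×1000 / (1000 × 9.81) = 15.75 m.
Total head at OW-8: h = z + ψ = 199.88 + 15.75 = 215.63 m.
Total head at OW-14: h = 207.01 m (water level in the piezometer is the total head).
Head difference: h(OW-8) − h(OW-14) = 215.63 − 207.01 = 8.62 m.
Hydraulic gradient: i = |Δh| / L = 8.62 / 1297.5 = 0.00664.
Flow is from higher to lower head: from OW-8 toward OW-14, i.e. toward the west.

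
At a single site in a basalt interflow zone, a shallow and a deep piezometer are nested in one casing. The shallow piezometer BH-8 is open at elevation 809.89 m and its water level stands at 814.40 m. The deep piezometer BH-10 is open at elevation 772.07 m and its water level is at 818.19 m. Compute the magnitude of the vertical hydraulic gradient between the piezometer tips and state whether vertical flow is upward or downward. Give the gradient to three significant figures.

Total head at BH-8: h = 814.40 m (water level in the standpipe).
Total head at BH-10: h = 818.19 m.
Δh = h(BH-8) − h(BH-10) = 814.40 − 818.19 = -3.79 m.
Vertical separation Δz = 809.89 − 772.07 = 37.82 m.
|i_v| = |Δh| / Δz = 3.79 / 37.82 = 0.100.
Head is higher in the deep piezometer, so vertical flow is upward (discharge condition).

|i_v| ≈ 0.100; vertical flow is upward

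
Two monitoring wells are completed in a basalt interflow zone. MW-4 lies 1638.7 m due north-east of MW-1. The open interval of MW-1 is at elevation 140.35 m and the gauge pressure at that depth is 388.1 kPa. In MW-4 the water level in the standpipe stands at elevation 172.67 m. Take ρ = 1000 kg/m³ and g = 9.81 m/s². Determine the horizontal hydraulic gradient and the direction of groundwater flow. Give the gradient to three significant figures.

Pressure head at MW-1: ψ = P/(ρg) = 388.1×1000 / (1000 × 9.81) = 39.56 m.
Total head at MW-1: h = z + ψ = 140.35 + 39.56 = 179.91 m.
Total head at MW-4: h = 172.67 m (water level in the piezometer is the total head).
Head difference: h(MW-1) − h(MW-4) = 179.91 − 172.67 = 7.24 m.
Hydraulic gradient: i = |Δh| / L = 7.24 / 1638.7 = 0.00442.
Flow is from higher to lower head: from MW-1 toward MW-4, i.e. toward the north-east.

i ≈ 0.00442; groundwater flows toward the north-east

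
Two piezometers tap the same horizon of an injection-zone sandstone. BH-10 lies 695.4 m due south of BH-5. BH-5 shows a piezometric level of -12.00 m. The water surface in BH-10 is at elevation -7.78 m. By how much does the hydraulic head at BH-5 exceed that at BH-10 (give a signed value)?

Total head at BH-5: h = -12.00 m (water level in the piezometer is the total head).
Total head at BH-10: h = -7.78 m (water level in the piezometer is the total head).
Head difference: h(BH-5) − h(BH-10) = -12.00 − (-7.78) = -4.22 m.

Δh ≈ -4.22 m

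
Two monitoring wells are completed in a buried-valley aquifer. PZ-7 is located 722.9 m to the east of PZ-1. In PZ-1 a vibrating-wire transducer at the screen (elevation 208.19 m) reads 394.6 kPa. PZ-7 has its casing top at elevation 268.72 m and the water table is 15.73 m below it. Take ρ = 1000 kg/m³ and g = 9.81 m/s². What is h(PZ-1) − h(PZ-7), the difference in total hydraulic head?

Δh ≈ -4.58 m

Pressure head at PZ-1: ψ = P/(ρg) = 394.6×1000 / (1000 × 9.81) = 40.22 m.
Total head at PZ-1: h = z + ψ = 208.19 + 40.22 = 248.41 m.
Total head at PZ-7: h = 268.72 − 15.73 = 252.99 m.
Head difference: h(PZ-1) − h(PZ-7) = 248.41 − 252.99 = -4.58 m.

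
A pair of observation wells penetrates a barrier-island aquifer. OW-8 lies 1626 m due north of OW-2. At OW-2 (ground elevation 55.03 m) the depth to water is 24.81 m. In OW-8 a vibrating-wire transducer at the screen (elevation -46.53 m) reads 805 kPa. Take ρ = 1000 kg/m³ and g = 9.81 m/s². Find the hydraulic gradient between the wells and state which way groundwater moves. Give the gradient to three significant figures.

i ≈ 0.00327; groundwater flows toward the south

Total head at OW-2: h = 55.03 − 24.81 = 30.22 m.
Pressure head at OW-8: ψ = P/(ρg) = 805×1000 / (1000 × 9.81) = 82.06 m.
Total head at OW-8: h = z + ψ = -46.53 + 82.06 = 35.53 m.
Head difference: h(OW-2) − h(OW-8) = 30.22 − 35.53 = -5.31 m.
Hydraulic gradient: i = |Δh| / L = 5.31 / 1626 = 0.00327.
Flow is from higher to lower head: from OW-8 toward OW-2, i.e. toward the south.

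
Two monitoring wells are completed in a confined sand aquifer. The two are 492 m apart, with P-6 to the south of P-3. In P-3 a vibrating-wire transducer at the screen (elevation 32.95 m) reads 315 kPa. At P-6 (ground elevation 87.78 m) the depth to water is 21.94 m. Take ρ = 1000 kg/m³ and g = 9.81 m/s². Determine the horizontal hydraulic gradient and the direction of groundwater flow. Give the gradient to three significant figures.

Pressure head at P-3: ψ = P/(ρg) = 315×1000 / (1000 × 9.81) = 32.11 m.
Total head at P-3: h = z + ψ = 32.95 + 32.11 = 65.06 m.
Total head at P-6: h = 87.78 − 21.94 = 65.84 m.
Head difference: h(P-3) − h(P-6) = 65.06 − 65.84 = -0.78 m.
Hydraulic gradient: i = |Δh| / L = 0.78 / 492 = 0.00159.
Flow is from higher to lower head: from P-6 toward P-3, i.e. toward the north.

i ≈ 0.00159; groundwater flows toward the north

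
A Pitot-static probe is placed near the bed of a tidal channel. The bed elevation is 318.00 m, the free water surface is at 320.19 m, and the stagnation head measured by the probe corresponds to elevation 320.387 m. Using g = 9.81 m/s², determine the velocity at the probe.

Near the bed, under hydrostatic conditions, the piezometric head (z + ψ) equals the free-surface elevation, 320.19 m.
Velocity head = total − piezometric = 320.387 − 320.19 = 0.197 m.
v = √(2g·h_v) = √(2 × 9.81 × 0.197) = 1.97 m/s.

v ≈ 1.97 m/s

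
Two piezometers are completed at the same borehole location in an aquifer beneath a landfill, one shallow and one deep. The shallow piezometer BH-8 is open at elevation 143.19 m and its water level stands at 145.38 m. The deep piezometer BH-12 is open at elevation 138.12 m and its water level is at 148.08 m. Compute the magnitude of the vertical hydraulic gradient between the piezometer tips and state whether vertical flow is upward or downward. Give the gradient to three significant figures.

Total head at BH-8: h = 145.38 m (water level in the standpipe).
Total head at BH-12: h = 148.08 m.
Δh = h(BH-8) − h(BH-12) = 145.38 − 148.08 = -2.70 m.
Vertical separation Δz = 143.19 − 138.12 = 5.07 m.
|i_v| = |Δh| / Δz = 2.70 / 5.07 = 0.533.
Head is higher in the deep piezometer, so vertical flow is upward (discharge condition).

|i_v| ≈ 0.533; vertical flow is upward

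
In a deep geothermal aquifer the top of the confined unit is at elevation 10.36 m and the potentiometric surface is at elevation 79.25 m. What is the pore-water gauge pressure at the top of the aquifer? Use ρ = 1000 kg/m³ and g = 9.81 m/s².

Pressure head at the aquifer top: ψ = h − z = 79.25 − 10.36 = 68.89 m.
P = ρgψ = 1000 × 9.81 × 68.89 = 675811 Pa ≈ 676 kPa.

P ≈ 676 kPa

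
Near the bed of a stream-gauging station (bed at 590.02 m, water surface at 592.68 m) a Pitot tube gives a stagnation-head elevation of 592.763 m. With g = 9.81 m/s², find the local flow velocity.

v ≈ 1.28 m/s

Near the bed, under hydrostatic conditions, the piezometric head (z + ψ) equals the free-surface elevation, 592.68 m.
Velocity head = total − piezometric = 592.763 − 592.68 = 0.083 m.
v = √(2g·h_v) = √(2 × 9.81 × 0.083) = 1.28 m/s.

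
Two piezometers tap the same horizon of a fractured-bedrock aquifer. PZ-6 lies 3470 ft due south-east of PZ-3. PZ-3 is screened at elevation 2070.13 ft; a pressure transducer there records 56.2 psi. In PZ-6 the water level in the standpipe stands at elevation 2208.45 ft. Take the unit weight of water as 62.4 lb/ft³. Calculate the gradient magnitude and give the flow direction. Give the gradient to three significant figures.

Pressure head at PZ-3: ψ = 144·P/γ = 144 × 56.2 / 62.4 = 129.69 ft.
Total head at PZ-3: h = z + ψ = 2070.13 + 129.69 = 2199.82 ft.
Total head at PZ-6: h = 2208.45 ft (water level in the piezometer is the total head).
Head difference: h(PZ-3) − h(PZ-6) = 2199.82 − 2208.45 = -8.63 ft.
Hydraulic gradient: i = |Δh| / L = 8.63 / 3470 = 0.00249.
Flow is from higher to lower head: from PZ-6 toward PZ-3, i.e. toward the north-west.

i ≈ 0.00249; groundwater flows toward the north-west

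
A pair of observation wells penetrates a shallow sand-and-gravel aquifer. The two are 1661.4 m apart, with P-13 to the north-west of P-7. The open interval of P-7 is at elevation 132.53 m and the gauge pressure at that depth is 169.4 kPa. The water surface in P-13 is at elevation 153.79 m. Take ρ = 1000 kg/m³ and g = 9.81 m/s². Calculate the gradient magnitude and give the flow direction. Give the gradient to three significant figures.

i ≈ 0.00240; groundwater flows toward the south-east

Pressure head at P-7: ψ = P/(ρg) = 169.4×1000 / (1000 × 9.81) = 17.27 m.
Total head at P-7: h = z + ψ = 132.53 + 17.27 = 149.80 m.
Total head at P-13: h = 153.79 m (water level in the piezometer is the total head).
Head difference: h(P-7) − h(P-13) = 149.80 − 153.79 = -3.99 m.
Hydraulic gradient: i = |Δh| / L = 3.99 / 1661.4 = 0.00240.
Flow is from higher to lower head: from P-13 toward P-7, i.e. toward the south-east.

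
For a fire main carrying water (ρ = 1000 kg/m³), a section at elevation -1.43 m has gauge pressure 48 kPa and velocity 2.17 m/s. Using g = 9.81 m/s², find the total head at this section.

h ≈ 3.70 m

Pressure head ψ = P/(ρg) = 48×1000 / (1000 × 9.81) = 4.89 m.
Velocity head = v²/(2g) = 2.17² / (2 × 9.81) = 0.240 m.
h = z + ψ + v²/(2g) = -1.43 + 4.89 + 0.240 = 3.70 m.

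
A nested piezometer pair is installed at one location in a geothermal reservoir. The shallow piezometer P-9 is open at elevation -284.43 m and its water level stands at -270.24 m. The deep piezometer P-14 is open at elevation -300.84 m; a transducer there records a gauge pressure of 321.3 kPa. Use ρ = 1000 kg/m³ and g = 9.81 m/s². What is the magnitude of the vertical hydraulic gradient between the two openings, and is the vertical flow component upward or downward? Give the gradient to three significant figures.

|i_v| ≈ 0.131; vertical flow is upward

Total head at P-9: h = -270.24 m (water level in the standpipe).
Pressure head at P-14: ψ = P/(ρg) = 321.3×1000 / (1000 × 9.81) = 32.75 m.
Total head at P-14: h = z + ψ = -300.84 + 32.75 = -268.09 m.
Δh = h(P-9) − h(P-14) = -270.24 − (-268.09) = -2.15 m.
Vertical separation Δz = -284.43 − (-300.84) = 16.41 m.
|i_v| = |Δh| / Δz = 2.15 / 16.41 = 0.131.
Head is higher in the deep piezometer, so vertical flow is upward (discharge condition).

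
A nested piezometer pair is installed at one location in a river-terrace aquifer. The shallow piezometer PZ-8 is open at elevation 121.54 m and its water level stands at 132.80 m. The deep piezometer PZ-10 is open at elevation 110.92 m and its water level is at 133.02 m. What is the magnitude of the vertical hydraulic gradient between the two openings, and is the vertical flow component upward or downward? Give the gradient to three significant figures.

|i_v| ≈ 0.0207; vertical flow is upward

Total head at PZ-8: h = 132.80 m (water level in the standpipe).
Total head at PZ-10: h = 133.02 m.
Δh = h(PZ-8) − h(PZ-10) = 132.80 − 133.02 = -0.22 m.
Vertical separation Δz = 121.54 − 110.92 = 10.62 m.
|i_v| = |Δh| / Δz = 0.22 / 10.62 = 0.0207.
Head is higher in the deep piezometer, so vertical flow is upward (discharge condition).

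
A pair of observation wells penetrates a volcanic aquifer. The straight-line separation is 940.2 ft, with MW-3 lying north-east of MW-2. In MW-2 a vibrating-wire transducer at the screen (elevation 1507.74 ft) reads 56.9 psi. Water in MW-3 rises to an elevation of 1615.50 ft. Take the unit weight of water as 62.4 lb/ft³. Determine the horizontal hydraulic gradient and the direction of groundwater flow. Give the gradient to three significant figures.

i ≈ 0.0250; groundwater flows toward the north-east

Pressure head at MW-2: ψ = 144·P/γ = 144 × 56.9 / 62.4 = 131.31 ft.
Total head at MW-2: h = z + ψ = 1507.74 + 131.31 = 1639.05 ft.
Total head at MW-3: h = 1615.50 ft (water level in the piezometer is the total head).
Head difference: h(MW-2) − h(MW-3) = 1639.05 − 1615.50 = 23.55 ft.
Hydraulic gradient: i = |Δh| / L = 23.55 / 940.2 = 0.0250.
Flow is from higher to lower head: from MW-2 toward MW-3, i.e. toward the north-east.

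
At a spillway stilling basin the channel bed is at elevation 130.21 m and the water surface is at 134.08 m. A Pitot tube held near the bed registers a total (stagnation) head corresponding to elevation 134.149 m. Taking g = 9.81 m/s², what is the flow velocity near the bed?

Near the bed, under hydrostatic conditions, the piezometric head (z + ψ) equals the free-surface elevation, 134.08 m.
Velocity head = total − piezometric = 134.149 − 134.08 = 0.069 m.
v = √(2g·h_v) = √(2 × 9.81 × 0.069) = 1.16 m/s.

v ≈ 1.16 m/s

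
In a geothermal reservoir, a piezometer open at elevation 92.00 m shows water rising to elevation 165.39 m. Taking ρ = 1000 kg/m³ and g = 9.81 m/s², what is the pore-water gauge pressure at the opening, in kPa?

P ≈ 720 kPa

Pressure head ψ = h − z = 165.39 − 92.00 = 73.39 m.
P = ρgψ = 1000 × 9.81 × 73.39 = 719956 Pa ≈ 720 kPa.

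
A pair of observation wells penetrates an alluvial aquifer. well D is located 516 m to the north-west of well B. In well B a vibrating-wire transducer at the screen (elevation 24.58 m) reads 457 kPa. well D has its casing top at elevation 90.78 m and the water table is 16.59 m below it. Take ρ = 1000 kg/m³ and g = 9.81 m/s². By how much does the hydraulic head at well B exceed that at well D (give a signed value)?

Δh ≈ -3.02 m

Pressure head at well B: ψ = P/(ρg) = 457×1000 / (1000 × 9.81) = 46.59 m.
Total head at well B: h = z + ψ = 24.58 + 46.59 = 71.17 m.
Total head at well D: h = 90.78 − 16.59 = 74.19 m.
Head difference: h(well B) − h(well D) = 71.17 − 74.19 = -3.02 m.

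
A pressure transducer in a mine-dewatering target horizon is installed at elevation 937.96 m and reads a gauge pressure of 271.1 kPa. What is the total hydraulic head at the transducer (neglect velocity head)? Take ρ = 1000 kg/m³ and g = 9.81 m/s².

ψ = P/(ρg) = 271.1×1000 / (1000 × 9.81) = 27.64 m.
h = z + ψ = 937.96 + 27.64 = 965.60 m.

h ≈ 965.60 m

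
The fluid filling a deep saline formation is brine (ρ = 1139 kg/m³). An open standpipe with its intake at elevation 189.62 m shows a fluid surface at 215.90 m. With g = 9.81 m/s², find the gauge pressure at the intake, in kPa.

P ≈ 294 kPa

Pressure head ψ = h − z = 215.90 − 189.62 = 26.28 m.
P = ρgψ = 1139 × 9.81 × 26.28 = 293642 Pa ≈ 294 kPa.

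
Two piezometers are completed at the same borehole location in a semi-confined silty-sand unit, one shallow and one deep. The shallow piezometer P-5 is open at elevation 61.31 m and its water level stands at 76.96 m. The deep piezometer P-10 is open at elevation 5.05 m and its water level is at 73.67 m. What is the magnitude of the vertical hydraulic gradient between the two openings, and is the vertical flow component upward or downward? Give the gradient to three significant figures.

|i_v| ≈ 0.0585; vertical flow is downward

Total head at P-5: h = 76.96 m (water level in the standpipe).
Total head at P-10: h = 73.67 m.
Δh = h(P-5) − h(P-10) = 76.96 − 73.67 = 3.29 m.
Vertical separation Δz = 61.31 − 5.05 = 56.26 m.
|i_v| = |Δh| / Δz = 3.29 / 56.26 = 0.0585.
Head is higher in the shallow piezometer, so vertical flow is downward (recharge condition).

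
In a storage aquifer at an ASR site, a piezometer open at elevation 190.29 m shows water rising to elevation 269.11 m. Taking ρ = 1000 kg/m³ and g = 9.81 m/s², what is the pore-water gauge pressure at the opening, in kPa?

P ≈ 773 kPa

Pressure head ψ = h − z = 269.11 − 190.29 = 78.82 m.
P = ρgψ = 1000 × 9.81 × 78.82 = 773224 Pa ≈ 773 kPa.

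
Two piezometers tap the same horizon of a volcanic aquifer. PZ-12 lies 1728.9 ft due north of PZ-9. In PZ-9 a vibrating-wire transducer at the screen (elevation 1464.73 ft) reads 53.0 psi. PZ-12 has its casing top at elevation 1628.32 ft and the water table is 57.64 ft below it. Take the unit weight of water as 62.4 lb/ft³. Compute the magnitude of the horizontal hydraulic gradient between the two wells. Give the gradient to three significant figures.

Pressure head at PZ-9: ψ = 144·P/γ = 144 × 53.0 / 62.4 = 122.31 ft.
Total head at PZ-9: h = z + ψ = 1464.73 + 122.31 = 1587.04 ft.
Total head at PZ-12: h = 1628.32 − 57.64 = 1570.68 ft.
Head difference: h(PZ-9) − h(PZ-12) = 1587.04 − 1570.68 = 16.36 ft.
Hydraulic gradient: i = |Δh| / L = 16.36 / 1728.9 = 0.00946.

i ≈ 0.00946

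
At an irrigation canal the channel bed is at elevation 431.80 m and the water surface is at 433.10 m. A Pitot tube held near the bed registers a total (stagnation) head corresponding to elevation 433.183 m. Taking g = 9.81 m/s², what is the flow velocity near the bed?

v ≈ 1.28 m/s

Near the bed, under hydrostatic conditions, the piezometric head (z + ψ) equals the free-surface elevation, 433.10 m.
Velocity head = total − piezometric = 433.183 − 433.10 = 0.083 m.
v = √(2g·h_v) = √(2 × 9.81 × 0.083) = 1.28 m/s.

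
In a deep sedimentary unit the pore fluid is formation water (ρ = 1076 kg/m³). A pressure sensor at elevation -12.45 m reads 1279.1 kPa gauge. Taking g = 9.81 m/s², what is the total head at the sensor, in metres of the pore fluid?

h ≈ 108.73 m

ψ = P/(ρg) = 1279.1×1000 / (1076 × 9.81) = 121.18 m.
h = z + ψ = -12.45 + 121.18 = 108.73 m.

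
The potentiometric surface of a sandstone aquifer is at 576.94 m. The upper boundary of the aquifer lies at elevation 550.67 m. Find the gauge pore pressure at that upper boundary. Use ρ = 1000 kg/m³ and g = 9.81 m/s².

P ≈ 258 kPa

Pressure head at the aquifer top: ψ = h − z = 576.94 − 550.67 = 26.27 m.
P = ρgψ = 1000 × 9.81 × 26.27 = 257709 Pa ≈ 258 kPa.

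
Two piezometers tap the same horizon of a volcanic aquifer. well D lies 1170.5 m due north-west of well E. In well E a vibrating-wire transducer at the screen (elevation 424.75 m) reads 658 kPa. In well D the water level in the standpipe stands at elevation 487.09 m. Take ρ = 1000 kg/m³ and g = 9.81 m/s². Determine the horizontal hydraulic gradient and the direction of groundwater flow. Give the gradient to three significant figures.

i ≈ 0.00404; groundwater flows toward the north-west

Pressure head at well E: ψ = P/(ρg) = 658×1000 / (1000 × 9.81) = 67.07 m.
Total head at well E: h = z + ψ = 424.75 + 67.07 = 491.82 m.
Total head at well D: h = 487.09 m (water level in the piezometer is the total head).
Head difference: h(well E) − h(well D) = 491.82 − 487.09 = 4.73 m.
Hydraulic gradient: i = |Δh| / L = 4.73 / 1170.5 = 0.00404.
Flow is from higher to lower head: from well E toward well D, i.e. toward the north-west.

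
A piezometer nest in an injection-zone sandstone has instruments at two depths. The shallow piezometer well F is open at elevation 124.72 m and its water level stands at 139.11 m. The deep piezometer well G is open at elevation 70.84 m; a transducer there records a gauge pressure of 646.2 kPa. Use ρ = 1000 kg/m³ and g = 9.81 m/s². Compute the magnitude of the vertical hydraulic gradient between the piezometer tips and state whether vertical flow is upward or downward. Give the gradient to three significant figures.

Total head at well F: h = 139.11 m (water level in the standpipe).
Pressure head at well G: ψ = P/(ρg) = 646.2×1000 / (1000 × 9.81) = 65.87 m.
Total head at well G: h = z + ψ = 70.84 + 65.87 = 136.71 m.
Δh = h(well F) − h(well G) = 139.11 − 136.71 = 2.40 m.
Vertical separation Δz = 124.72 − 70.84 = 53.88 m.
|i_v| = |Δh| / Δz = 2.40 / 53.88 = 0.0445.
Head is higher in the shallow piezometer, so vertical flow is downward (recharge condition).

|i_v| ≈ 0.0445; vertical flow is downward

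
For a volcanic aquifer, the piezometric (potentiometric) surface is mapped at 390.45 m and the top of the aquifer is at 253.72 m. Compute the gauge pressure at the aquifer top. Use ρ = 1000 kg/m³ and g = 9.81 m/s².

Pressure head at the aquifer top: ψ = h − z = 390.45 − 253.72 = 136.73 m.
P = ρgψ = 1000 × 9.81 × 136.73 = 1341321 Pa ≈ 1340 kPa.

P ≈ 1340 kPa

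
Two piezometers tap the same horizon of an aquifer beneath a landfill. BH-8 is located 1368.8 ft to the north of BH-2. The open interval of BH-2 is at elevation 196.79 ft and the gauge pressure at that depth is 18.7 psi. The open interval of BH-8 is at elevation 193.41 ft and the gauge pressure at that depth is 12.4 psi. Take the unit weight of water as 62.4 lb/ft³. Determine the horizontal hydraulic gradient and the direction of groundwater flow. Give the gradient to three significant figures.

Pressure head at BH-2: ψ = 144·P/γ = 144 × 18.7 / 62.4 = 43.15 ft.
Total head at BH-2: h = z + ψ = 196.79 + 43.15 = 239.94 ft.
Pressure head at BH-8: ψ = 144·P/γ = 144 × 12.4 / 62.4 = 28.62 ft.
Total head at BH-8: h = z + ψ = 193.41 + 28.62 = 222.03 ft.
Head difference: h(BH-2) − h(BH-8) = 239.94 − 222.03 = 17.91 ft.
Hydraulic gradient: i = |Δh| / L = 17.91 / 1368.8 = 0.0131.
Flow is from higher to lower head: from BH-2 toward BH-8, i.e. toward the north.

i ≈ 0.0131; groundwater flows toward the north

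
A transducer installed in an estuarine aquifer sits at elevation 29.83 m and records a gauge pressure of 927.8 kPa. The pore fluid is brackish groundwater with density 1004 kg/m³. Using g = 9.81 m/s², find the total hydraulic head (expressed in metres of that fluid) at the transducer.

h ≈ 124.03 m

ψ = P/(ρg) = 927.8×1000 / (1004 × 9.81) = 94.20 m.
h = z + ψ = 29.83 + 94.20 = 124.03 m.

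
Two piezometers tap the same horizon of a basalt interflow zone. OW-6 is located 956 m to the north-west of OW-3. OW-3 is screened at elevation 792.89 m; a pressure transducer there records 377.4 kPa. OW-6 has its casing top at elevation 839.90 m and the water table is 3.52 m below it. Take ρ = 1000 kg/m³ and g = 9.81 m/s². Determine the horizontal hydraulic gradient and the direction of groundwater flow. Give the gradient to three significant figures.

i ≈ 0.00525; groundwater flows toward the south-east

Pressure head at OW-3: ψ = P/(ρg) = 377.4×1000 / (1000 × 9.81) = 38.47 m.
Total head at OW-3: h = z + ψ = 792.89 + 38.47 = 831.36 m.
Total head at OW-6: h = 839.90 − 3.52 = 836.38 m.
Head difference: h(OW-3) − h(OW-6) = 831.36 − 836.38 = -5.02 m.
Hydraulic gradient: i = |Δh| / L = 5.02 / 956 = 0.00525.
Flow is from higher to lower head: from OW-6 toward OW-3, i.e. toward the south-east.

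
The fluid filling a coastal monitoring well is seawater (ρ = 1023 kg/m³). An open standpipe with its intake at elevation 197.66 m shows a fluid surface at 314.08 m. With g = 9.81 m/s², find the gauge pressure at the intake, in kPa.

P ≈ 1170 kPa

Pressure head ψ = h − z = 314.08 − 197.66 = 116.42 m.
P = ρgψ = 1023 × 9.81 × 116.42 = 1168348 Pa ≈ 1170 kPa.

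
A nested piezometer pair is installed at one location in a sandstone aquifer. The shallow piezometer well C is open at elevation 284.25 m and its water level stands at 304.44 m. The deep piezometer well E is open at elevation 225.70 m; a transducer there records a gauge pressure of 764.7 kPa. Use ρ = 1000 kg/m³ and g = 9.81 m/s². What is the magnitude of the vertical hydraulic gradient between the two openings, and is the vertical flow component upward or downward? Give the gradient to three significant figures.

|i_v| ≈ 0.0135; vertical flow is downward

Total head at well C: h = 304.44 m (water level in the standpipe).
Pressure head at well E: ψ = P/(ρg) = 764.7×1000 / (1000 × 9.81) = 77.95 m.
Total head at well E: h = z + ψ = 225.70 + 77.95 = 303.65 m.
Δh = h(well C) − h(well E) = 304.44 − 303.65 = 0.79 m.
Vertical separation Δz = 284.25 − 225.70 = 58.55 m.
|i_v| = |Δh| / Δz = 0.79 / 58.55 = 0.0135.
Head is higher in the shallow piezometer, so vertical flow is downward (recharge condition).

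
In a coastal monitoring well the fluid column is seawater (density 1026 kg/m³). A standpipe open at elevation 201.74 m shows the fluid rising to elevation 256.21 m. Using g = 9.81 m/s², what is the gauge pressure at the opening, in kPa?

P ≈ 548 kPa

Pressure head ψ = h − z = 256.21 − 201.74 = 54.47 m.
P = ρgψ = 1026 × 9.81 × 54.47 = 548244 Pa ≈ 548 kPa.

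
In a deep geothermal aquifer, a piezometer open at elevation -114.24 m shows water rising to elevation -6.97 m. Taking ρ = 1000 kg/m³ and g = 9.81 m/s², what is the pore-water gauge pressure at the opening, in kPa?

P ≈ 1050 kPa

Pressure head ψ = h − z = -6.97 − (-114.24) = 107.27 m.
P = ρgψ = 1000 × 9.81 × 107.27 = 1052319 Pa ≈ 1050 kPa.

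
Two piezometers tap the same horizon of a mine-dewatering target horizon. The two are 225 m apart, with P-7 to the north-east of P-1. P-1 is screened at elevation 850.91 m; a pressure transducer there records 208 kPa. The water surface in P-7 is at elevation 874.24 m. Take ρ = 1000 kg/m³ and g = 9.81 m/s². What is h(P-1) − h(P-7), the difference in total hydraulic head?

Pressure head at P-1: ψ = P/(ρg) = 208×1000 / (1000 × 9.81) = 21.20 m.
Total head at P-1: h = z + ψ = 850.91 + 21.20 = 872.11 m.
Total head at P-7: h = 874.24 m (water level in the piezometer is the total head).
Head difference: h(P-1) − h(P-7) = 872.11 − 874.24 = -2.13 m.

Δh ≈ -2.13 m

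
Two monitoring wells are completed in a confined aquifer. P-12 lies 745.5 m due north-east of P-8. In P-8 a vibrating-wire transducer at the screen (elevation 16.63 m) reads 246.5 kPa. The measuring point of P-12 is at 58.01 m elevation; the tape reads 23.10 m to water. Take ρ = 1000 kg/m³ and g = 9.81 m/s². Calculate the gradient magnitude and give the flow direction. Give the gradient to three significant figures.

i ≈ 0.00919; groundwater flows toward the north-east

Pressure head at P-8: ψ = P/(ρg) = 246.5×1000 / (1000 × 9.81) = 25.13 m.
Total head at P-8: h = z + ψ = 16.63 + 25.13 = 41.76 m.
Total head at P-12: h = 58.01 − 23.10 = 34.91 m.
Head difference: h(P-8) − h(P-12) = 41.76 − 34.91 = 6.85 m.
Hydraulic gradient: i = |Δh| / L = 6.85 / 745.5 = 0.00919.
Flow is from higher to lower head: from P-8 toward P-12, i.e. toward the north-east.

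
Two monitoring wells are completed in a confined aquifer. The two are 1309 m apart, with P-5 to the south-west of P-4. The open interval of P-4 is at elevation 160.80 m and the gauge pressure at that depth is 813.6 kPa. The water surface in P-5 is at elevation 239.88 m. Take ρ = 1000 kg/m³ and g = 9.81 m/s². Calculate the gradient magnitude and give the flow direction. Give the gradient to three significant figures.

i ≈ 0.00295; groundwater flows toward the south-west

Pressure head at P-4: ψ = P/(ρg) = 813.6×1000 / (1000 × 9.81) = 82.94 m.
Total head at P-4: h = z + ψ = 160.80 + 82.94 = 243.74 m.
Total head at P-5: h = 239.88 m (water level in the piezometer is the total head).
Head difference: h(P-4) − h(P-5) = 243.74 − 239.88 = 3.86 m.
Hydraulic gradient: i = |Δh| / L = 3.86 / 1309 = 0.00295.
Flow is from higher to lower head: from P-4 toward P-5, i.e. toward the south-west.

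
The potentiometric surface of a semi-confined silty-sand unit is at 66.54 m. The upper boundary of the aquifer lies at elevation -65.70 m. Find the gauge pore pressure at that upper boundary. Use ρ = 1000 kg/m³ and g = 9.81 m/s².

P ≈ 1300 kPa

Pressure head at the aquifer top: ψ = h − z = 66.54 − (-65.70) = 132.24 m.
P = ρgψ = 1000 × 9.81 × 132.24 = 1297274 Pa ≈ 1300 kPa.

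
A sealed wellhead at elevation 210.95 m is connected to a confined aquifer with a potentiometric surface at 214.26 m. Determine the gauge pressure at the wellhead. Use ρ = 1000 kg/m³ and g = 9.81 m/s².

Head above the cap: Δh = 214.26 − 210.95 = 3.31 m.
P = ρgΔh = 1000 × 9.81 × 3.31 = 32471 Pa ≈ 32.5 kPa.

P ≈ 32.5 kPa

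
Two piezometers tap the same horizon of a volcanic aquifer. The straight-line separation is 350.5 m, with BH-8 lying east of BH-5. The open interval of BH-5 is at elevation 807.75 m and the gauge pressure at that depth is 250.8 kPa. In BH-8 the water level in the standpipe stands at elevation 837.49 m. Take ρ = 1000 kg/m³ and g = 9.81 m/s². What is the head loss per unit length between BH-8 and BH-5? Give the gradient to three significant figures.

i ≈ 0.0119 m/m

Pressure head at BH-5: ψ = P/(ρg) = 250.8×1000 / (1000 × 9.81) = 25.57 m.
Total head at BH-5: h = z + ψ = 807.75 + 25.57 = 833.32 m.
Total head at BH-8: h = 837.49 m (water level in the piezometer is the total head).
Head difference: h(BH-5) − h(BH-8) = 833.32 − 837.49 = -4.17 m.
Hydraulic gradient: i = |Δh| / L = 4.17 / 350.5 = 0.0119.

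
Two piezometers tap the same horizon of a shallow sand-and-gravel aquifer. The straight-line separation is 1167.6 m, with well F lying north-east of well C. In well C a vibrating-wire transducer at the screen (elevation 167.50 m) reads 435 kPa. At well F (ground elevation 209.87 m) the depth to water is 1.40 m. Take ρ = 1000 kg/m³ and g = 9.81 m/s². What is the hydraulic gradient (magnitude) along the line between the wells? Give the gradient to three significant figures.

i ≈ 0.00289

Pressure head at well C: ψ = P/(ρg) = 435×1000 / (1000 × 9.81) = 44.34 m.
Total head at well C: h = z + ψ = 167.50 + 44.34 = 211.84 m.
Total head at well F: h = 209.87 − 1.40 = 208.47 m.
Head difference: h(well C) − h(well F) = 211.84 − 208.47 = 3.37 m.
Hydraulic gradient: i = |Δh| / L = 3.37 / 1167.6 = 0.00289.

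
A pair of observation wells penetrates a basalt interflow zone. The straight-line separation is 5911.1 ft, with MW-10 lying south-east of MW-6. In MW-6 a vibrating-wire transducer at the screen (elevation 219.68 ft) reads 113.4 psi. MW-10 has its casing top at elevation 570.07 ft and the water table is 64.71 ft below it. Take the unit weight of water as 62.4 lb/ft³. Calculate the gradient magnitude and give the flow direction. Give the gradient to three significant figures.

Pressure head at MW-6: ψ = 144·P/γ = 144 × 113.4 / 62.4 = 261.69 ft.
Total head at MW-6: h = z + ψ = 219.68 + 261.69 = 481.37 ft.
Total head at MW-10: h = 570.07 − 64.71 = 505.36 ft.
Head difference: h(MW-6) − h(MW-10) = 481.37 − 505.36 = -23.99 ft.
Hydraulic gradient: i = |Δh| / L = 23.99 / 5911.1 = 0.00406.
Flow is from higher to lower head: from MW-10 toward MW-6, i.e. toward the north-west.

i ≈ 0.00406; groundwater flows toward the north-west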